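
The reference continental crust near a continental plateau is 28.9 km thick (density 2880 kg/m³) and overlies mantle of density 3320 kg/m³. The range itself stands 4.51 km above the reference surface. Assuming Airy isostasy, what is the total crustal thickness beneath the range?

Root depth r = h ρ_c / (ρ_m − ρ_c) = 4.51 km × 2880 / 440 = 29.52 km.
Total thickness = T + h + r = 28.9 km + 4.51 km + 29.52 km = 62.9 km.

62.9 km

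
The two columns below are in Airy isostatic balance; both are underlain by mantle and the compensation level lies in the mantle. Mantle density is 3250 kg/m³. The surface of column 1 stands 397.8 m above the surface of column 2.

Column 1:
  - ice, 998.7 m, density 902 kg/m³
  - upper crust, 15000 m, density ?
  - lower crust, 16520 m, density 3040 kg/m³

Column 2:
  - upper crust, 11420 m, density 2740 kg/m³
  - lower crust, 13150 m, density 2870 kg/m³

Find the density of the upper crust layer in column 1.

2830 kg/m³

Take the compensation level at the base of the deeper column (depth z_c below the surface of column 1) and equate Σ ρ_i t_i down to z_c; mantle fills any gap and the z_c terms cancel.
Column 1: 998.7×902 + 15000×ρ + 16520×3040 + (z_c − 32518.7)×3250
Column 2: 397.8×0 + 11420×2740 + 13150×2870 + (z_c − 397.8 − 24570)×3250
The z_c×3250 term appears on both sides and cancels. Collect the known terms of each column as K = Σ(ρt)_known − 3250 × (depth of known layers): K_1 = 51121627.4 − 3250×32518.7 = −54564147.6; K_2 = 69031300 − 3250×(397.8 + 24570) = −12114050.
Balance: K_1 + 15000×ρ = K_2, so ρ = (K_2 − K_1)/15000 = 42450100/15000 = 2830 kg/m³.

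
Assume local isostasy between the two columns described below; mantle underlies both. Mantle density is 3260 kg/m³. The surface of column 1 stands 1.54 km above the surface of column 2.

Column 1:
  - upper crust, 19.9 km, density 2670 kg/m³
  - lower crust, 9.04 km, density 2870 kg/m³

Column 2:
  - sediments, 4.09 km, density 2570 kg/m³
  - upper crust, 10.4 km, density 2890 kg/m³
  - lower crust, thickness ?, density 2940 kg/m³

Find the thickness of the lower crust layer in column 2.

11.2 km

Take the compensation level at the base of the deeper column (depth z_c below the surface of column 1) and equate Σ ρ_i t_i down to z_c; mantle fills any gap and the z_c terms cancel.
Column 1: 19.9×2670 + 9.04×2870 + (z_c − 28.94)×3260
Column 2: 1.54×0 + 4.09×2570 + 10.4×2890 + x×2940 + (z_c − 1.54 − 14.49 − x)×3260
The z_c×3260 term appears on both sides and cancels. Collect the known terms of each column as K = Σ(ρt)_known − 3260 × (depth of known layers): K_1 = 79077.8 − 3260×28.94 = −15266.6; K_2 = 40567.3 − 3260×(1.54 + 14.49) = −11690.5.
Balance: K_1 = K_2 − x×(3260 − 2940), so x = (K_2 − K_1)/(3260 − 2940) = 3576.1/320 = 11.2 km.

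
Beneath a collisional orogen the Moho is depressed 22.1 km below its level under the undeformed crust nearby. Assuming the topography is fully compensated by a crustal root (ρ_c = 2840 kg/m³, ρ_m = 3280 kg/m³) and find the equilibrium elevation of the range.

3.42 km

By Archimedes' principle applied to the lithosphere: ρ_c h = (ρ_m − ρ_c) r.
h = r (ρ_m − ρ_c) / ρ_c = 22.1 km × (3280 − 2840) / 2840 = 3.42 km.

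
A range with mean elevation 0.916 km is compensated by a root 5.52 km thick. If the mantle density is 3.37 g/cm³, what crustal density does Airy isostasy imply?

ρ_c h = (ρ_m − ρ_c) r → ρ_c (h + r) = ρ_m r → ρ_c = ρ_m r / (h + r).
ρ_c = 3.37 × 5.52 km / (0.916 km + 5.52 km) = 2.89 g/cm³.

2.89 g/cm³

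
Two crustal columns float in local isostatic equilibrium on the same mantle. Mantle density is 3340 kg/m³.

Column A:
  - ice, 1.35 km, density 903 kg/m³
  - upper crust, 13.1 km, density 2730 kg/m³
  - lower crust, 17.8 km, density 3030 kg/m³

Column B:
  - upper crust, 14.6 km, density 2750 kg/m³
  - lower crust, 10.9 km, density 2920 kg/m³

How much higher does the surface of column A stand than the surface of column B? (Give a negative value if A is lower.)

For any compensation level in the mantle, the mantle terms cancel and isostasy reduces to e = (Σt_A − Σt_B) − (Σ(ρt)_A − Σ(ρt)_B) / ρ_m.
Σt_A = 32.25 km; Σt_B = 25.5 km; Σ(ρt)_A = 90916.05; Σ(ρt)_B = 71978 (in km·kg/m³).
e = (32.25 − 25.5) − (90916.05 − 71978) / 3340 = 1.08 km.

1.08 km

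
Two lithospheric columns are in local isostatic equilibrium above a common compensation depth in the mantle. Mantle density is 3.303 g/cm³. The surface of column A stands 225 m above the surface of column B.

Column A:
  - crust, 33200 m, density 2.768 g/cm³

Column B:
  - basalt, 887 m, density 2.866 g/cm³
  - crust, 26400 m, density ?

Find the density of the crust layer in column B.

Take the compensation level at the base of the deeper column (depth z_c below the surface of column A) and equate Σ ρ_i t_i down to z_c; mantle fills any gap and the z_c terms cancel.
Column A: 33200×2.768 + (z_c − 33200)×3.303
Column B: 225×0 + 887×2.866 + 26400×ρ + (z_c − 225 − 27287)×3.303
The z_c×3.303 term appears on both sides and cancels. Collect the known terms of each column as K = Σ(ρt)_known − 3.303 × (depth of known layers): K_A = 91897.6 − 3.303×33200 = −17762; K_B = 2542.142 − 3.303×(225 + 27287) = −88329.994.
Balance: K_A = K_B + 26400×ρ, so ρ = (K_A − K_B)/26400 = 70568/26400 = 2.67 g/cm³.

2.67 g/cm³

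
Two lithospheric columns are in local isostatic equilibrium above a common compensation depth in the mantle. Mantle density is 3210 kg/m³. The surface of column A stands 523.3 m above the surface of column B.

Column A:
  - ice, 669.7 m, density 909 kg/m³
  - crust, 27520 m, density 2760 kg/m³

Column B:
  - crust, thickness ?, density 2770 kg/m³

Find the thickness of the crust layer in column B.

Take the compensation level at the base of the deeper column (depth z_c below the surface of column A) and equate Σ ρ_i t_i down to z_c; mantle fills any gap and the z_c terms cancel.
Column A: 669.7×909 + 27520×2760 + (z_c − 28189.7)×3210
Column B: 523.3×0 + x×2770 + (z_c − 523.3 − 0 − x)×3210
The z_c×3210 term appears on both sides and cancels. Collect the known terms of each column as K = Σ(ρt)_known − 3210 × (depth of known layers): K_A = 76563957.3 − 3210×28189.7 = −13924979.7; K_B = 0 − 3210×(523.3 + 0) = −1679793.
Balance: K_A = K_B − x×(3210 − 2770), so x = (K_B − K_A)/(3210 − 2770) = 12245200/440 = 27800 m.

27800 m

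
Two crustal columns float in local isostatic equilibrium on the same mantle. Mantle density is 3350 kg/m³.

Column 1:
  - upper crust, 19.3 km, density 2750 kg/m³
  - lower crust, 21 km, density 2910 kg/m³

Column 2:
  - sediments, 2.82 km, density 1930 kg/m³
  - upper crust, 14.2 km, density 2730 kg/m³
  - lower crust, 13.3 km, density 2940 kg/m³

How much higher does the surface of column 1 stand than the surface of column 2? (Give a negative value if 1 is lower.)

For any compensation level in the mantle, the mantle terms cancel and isostasy reduces to e = (Σt_1 − Σt_2) − (Σ(ρt)_1 − Σ(ρt)_2) / ρ_m.
Σt_1 = 40.3 km; Σt_2 = 30.32 km; Σ(ρt)_1 = 114185; Σ(ρt)_2 = 83310.6 (in km·kg/m³).
e = (40.3 − 30.32) − (114185 − 83310.6) / 3350 = 0.764 km.

0.764 km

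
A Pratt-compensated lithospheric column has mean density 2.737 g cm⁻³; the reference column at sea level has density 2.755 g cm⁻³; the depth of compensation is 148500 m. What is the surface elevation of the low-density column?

977 m

ρ_ref D = ρ (D + h) → h = D (ρ_ref − ρ)/ρ.
h = 148500 m × (2.755 − 2.737)/2.737 = 977 m.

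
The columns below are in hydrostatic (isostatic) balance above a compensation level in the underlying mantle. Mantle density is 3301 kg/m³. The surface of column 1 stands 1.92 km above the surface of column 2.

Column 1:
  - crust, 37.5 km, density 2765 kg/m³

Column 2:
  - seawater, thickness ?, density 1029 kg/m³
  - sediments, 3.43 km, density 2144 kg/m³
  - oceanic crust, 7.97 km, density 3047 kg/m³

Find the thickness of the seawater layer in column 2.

Take the compensation level at the base of the deeper column (depth z_c below the surface of column 1) and equate Σ ρ_i t_i down to z_c; mantle fills any gap and the z_c terms cancel.
Column 1: 37.5×2765 + (z_c − 37.5)×3301
Column 2: 1.92×0 + x×1029 + 3.43×2144 + 7.97×3047 + (z_c − 1.92 − 11.4 − x)×3301
The z_c×3301 term appears on both sides and cancels. Collect the known terms of each column as K = Σ(ρt)_known − 3301 × (depth of known layers): K_1 = 103687.5 − 3301×37.5 = −20100; K_2 = 31638.51 − 3301×(1.92 + 11.4) = −12330.81.
Balance: K_1 = K_2 − x×(3301 − 1029), so x = (K_2 − K_1)/(3301 − 1029) = 7769.19/2272 = 3.42 km.

3.42 km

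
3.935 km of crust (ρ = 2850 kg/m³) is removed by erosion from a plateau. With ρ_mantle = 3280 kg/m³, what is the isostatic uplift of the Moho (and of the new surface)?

Unloading: uplift u = e ρ_c/ρ_m = 3.935 km × 2850/3280 = 3.42 km.

3.42 km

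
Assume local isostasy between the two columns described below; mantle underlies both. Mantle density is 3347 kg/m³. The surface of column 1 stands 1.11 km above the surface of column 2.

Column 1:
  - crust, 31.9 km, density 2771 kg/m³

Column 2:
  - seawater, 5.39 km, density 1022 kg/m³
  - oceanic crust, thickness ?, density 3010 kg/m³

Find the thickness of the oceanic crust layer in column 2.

Take the compensation level at the base of the deeper column (depth z_c below the surface of column 1) and equate Σ ρ_i t_i down to z_c; mantle fills any gap and the z_c terms cancel.
Column 1: 31.9×2771 + (z_c − 31.9)×3347
Column 2: 1.11×0 + 5.39×1022 + x×3010 + (z_c − 1.11 − 5.39 − x)×3347
The z_c×3347 term appears on both sides and cancels. Collect the known terms of each column as K = Σ(ρt)_known − 3347 × (depth of known layers): K_1 = 88394.9 − 3347×31.9 = −18374.4; K_2 = 5508.58 − 3347×(1.11 + 5.39) = −16246.92.
Balance: K_1 = K_2 − x×(3347 − 3010), so x = (K_2 − K_1)/(3347 − 3010) = 2127.48/337 = 6.31 km.

6.31 km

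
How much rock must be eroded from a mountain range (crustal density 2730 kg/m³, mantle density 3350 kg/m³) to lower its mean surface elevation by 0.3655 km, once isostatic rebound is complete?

Net drop Δ = e − u = e − e ρ_c/ρ_m = e (ρ_m − ρ_c)/ρ_m.
e = Δ ρ_m/(ρ_m − ρ_c) = 0.3655 km × 3350/620 = 1.97 km.

1.97 km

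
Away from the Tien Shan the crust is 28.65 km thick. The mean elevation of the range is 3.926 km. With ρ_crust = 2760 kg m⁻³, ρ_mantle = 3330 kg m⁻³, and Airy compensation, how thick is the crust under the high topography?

51.6 km

Root depth r = h ρ_c / (ρ_m − ρ_c) = 3.926 km × 2760 / 570 = 19.01 km.
Total thickness = T + h + r = 28.65 km + 3.926 km + 19.01 km = 51.6 km.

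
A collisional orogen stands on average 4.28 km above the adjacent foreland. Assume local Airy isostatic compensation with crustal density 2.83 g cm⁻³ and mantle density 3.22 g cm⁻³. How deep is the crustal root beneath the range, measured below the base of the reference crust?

31.1 km

Isostatic balance requires: the weight of the topography is balanced by the buoyancy of the root, ρ_c h = (ρ_m − ρ_c) r.
r = h · ρ_c / (ρ_m − ρ_c) = 4.28 km × 2.83 / (3.22 − 2.83) = 31.1 km.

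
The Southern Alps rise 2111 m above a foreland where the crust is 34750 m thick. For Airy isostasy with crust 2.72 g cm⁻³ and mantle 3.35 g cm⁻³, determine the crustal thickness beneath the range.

46000 m

Root depth r = h ρ_c / (ρ_m − ρ_c) = 2111 m × 2.72 / 0.63 = 9114 m.
Total thickness = T + h + r = 34750 m + 2111 m + 9114 m = 46000 m.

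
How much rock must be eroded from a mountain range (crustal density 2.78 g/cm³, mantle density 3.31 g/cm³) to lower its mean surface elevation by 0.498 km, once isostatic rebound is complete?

Net drop Δ = e − u = e − e ρ_c/ρ_m = e (ρ_m − ρ_c)/ρ_m.
e = Δ ρ_m/(ρ_m − ρ_c) = 0.498 km × 3.31/0.53 = 3.11 km.

3.11 km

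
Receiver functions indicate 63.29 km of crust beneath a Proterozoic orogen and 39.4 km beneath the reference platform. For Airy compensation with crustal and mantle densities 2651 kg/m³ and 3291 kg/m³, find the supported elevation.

4.65 km

Excess crust Δ = 63.29 km − 39.4 km = 23.89 km, split between elevation h and root r with h + r = Δ.
Airy balance ρ_c h = (ρ_m − ρ_c) r gives r = h ρ_c/(ρ_m − ρ_c), so h (1 + ρ_c/(ρ_m − ρ_c)) = Δ, i.e. h = Δ (ρ_m − ρ_c)/ρ_m.
h = 23.89 km × 640/3291 = 4.65 km.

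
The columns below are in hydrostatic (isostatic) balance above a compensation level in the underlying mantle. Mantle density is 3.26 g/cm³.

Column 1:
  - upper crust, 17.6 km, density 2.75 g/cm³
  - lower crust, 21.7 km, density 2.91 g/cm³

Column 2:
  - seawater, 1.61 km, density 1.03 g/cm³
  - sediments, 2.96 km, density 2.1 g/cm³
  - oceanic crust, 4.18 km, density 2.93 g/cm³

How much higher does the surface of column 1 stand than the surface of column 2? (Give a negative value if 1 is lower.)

For any compensation level in the mantle, the mantle terms cancel and isostasy reduces to e = (Σt_1 − Σt_2) − (Σ(ρt)_1 − Σ(ρt)_2) / ρ_m.
Σt_1 = 39.3 km; Σt_2 = 8.75 km; Σ(ρt)_1 = 111.547; Σ(ρt)_2 = 20.1217 (in km·g/cm³).
e = (39.3 − 8.75) − (111.547 − 20.1217) / 3.26 = 2.51 km.

2.51 km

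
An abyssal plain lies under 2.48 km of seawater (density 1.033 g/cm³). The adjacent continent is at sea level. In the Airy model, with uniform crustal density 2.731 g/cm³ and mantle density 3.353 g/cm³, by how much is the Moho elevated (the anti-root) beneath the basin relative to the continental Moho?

6.77 km

In Airy isostatic equilibrium: replacing crust with seawater at the top is compensated by replacing crust with mantle at the base: d (ρ_c − ρ_w) = a (ρ_m − ρ_c).
a = d (ρ_c − ρ_w)/(ρ_m − ρ_c) = 2.48 km × 1.698/0.622 = 6.77 km.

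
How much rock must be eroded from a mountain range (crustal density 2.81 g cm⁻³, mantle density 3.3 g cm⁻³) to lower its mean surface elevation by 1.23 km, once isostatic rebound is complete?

8.28 km

Net drop Δ = e − u = e − e ρ_c/ρ_m = e (ρ_m − ρ_c)/ρ_m.
e = Δ ρ_m/(ρ_m − ρ_c) = 1.23 km × 3.3/0.49 = 8.28 km.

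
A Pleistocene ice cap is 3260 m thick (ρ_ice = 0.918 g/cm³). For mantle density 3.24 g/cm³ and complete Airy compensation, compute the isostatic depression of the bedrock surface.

In Airy isostatic equilibrium: the ice load ρ_ice t is balanced by mantle displaced below, ρ_m s.
s = t ρ_ice / ρ_m = 3260 m × 0.918/3.24 = 924 m.

924 m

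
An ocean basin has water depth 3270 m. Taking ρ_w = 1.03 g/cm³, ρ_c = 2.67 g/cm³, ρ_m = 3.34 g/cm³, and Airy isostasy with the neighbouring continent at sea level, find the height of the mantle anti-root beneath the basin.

8000 m

By Archimedes' principle applied to the lithosphere: replacing crust with seawater at the top is compensated by replacing crust with mantle at the base: d (ρ_c − ρ_w) = a (ρ_m − ρ_c).
a = d (ρ_c − ρ_w)/(ρ_m − ρ_c) = 3270 m × 1.64/0.67 = 8000 m.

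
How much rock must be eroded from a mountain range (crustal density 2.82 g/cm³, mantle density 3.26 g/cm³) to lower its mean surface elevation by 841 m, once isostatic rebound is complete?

6230 m

Net drop Δ = e − u = e − e ρ_c/ρ_m = e (ρ_m − ρ_c)/ρ_m.
e = Δ ρ_m/(ρ_m − ρ_c) = 841 m × 3.26/0.44 = 6230 m.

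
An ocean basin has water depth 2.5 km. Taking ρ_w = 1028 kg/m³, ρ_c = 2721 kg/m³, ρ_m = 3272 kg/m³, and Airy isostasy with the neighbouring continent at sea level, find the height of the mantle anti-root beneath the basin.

By Archimedes' principle applied to the lithosphere: replacing crust with seawater at the top is compensated by replacing crust with mantle at the base: d (ρ_c − ρ_w) = a (ρ_m − ρ_c).
a = d (ρ_c − ρ_w)/(ρ_m − ρ_c) = 2.5 km × 1693/551 = 7.68 km.

7.68 km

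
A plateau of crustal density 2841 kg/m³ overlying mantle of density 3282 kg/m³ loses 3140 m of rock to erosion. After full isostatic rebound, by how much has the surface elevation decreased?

Rebound u = e ρ_c/ρ_m = 3140 m × 2841/3282 = 2718 m.
Net surface drop = e − u = 3140 m − 2718 m = e (ρ_m − ρ_c)/ρ_m = 422 m.

422 m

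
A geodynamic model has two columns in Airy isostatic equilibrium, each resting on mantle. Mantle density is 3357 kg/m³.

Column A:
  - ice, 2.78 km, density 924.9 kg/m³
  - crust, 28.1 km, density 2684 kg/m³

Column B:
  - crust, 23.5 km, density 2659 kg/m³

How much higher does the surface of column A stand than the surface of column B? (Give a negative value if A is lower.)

For any compensation level in the mantle, the mantle terms cancel and isostasy reduces to e = (Σt_A − Σt_B) − (Σ(ρt)_A − Σ(ρt)_B) / ρ_m.
Σt_A = 30.88 km; Σt_B = 23.5 km; Σ(ρt)_A = 77991.622; Σ(ρt)_B = 62486.5 (in km·kg/m³).
e = (30.88 − 23.5) − (77991.622 − 62486.5) / 3357 = 2.76 km.

2.76 km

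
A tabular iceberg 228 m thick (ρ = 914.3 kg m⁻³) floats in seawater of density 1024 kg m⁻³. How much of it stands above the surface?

Floating equilibrium: submerged depth d = t ρ_obj/ρ_fluid = 228 m × 914.3/1024 = 203.6 m.
Freeboard = t − d = 228 m − 203.6 m = 24.4 m.

24.4 m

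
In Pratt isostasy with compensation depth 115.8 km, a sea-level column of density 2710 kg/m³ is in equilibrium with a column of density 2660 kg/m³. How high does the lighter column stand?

2.18 km

ρ_ref D = ρ (D + h) → h = D (ρ_ref − ρ)/ρ.
h = 115.8 km × (2710 − 2660)/2660 = 2.18 km.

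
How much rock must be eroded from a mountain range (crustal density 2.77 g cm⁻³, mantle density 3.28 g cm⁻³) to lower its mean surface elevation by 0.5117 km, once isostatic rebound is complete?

Net drop Δ = e − u = e − e ρ_c/ρ_m = e (ρ_m − ρ_c)/ρ_m.
e = Δ ρ_m/(ρ_m − ρ_c) = 0.5117 km × 3.28/0.51 = 3.29 km.

3.29 km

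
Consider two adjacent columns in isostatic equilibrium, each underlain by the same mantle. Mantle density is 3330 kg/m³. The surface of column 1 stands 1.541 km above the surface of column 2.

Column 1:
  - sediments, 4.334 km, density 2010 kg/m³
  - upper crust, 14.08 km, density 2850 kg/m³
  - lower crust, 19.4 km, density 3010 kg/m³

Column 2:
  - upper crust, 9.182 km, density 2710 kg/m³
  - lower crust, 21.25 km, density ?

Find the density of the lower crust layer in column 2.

Take the compensation level at the base of the deeper column (depth z_c below the surface of column 1) and equate Σ ρ_i t_i down to z_c; mantle fills any gap and the z_c terms cancel.
Column 1: 4.334×2010 + 14.08×2850 + 19.4×3010 + (z_c − 37.814)×3330
Column 2: 1.541×0 + 9.182×2710 + 21.25×ρ + (z_c − 1.541 − 30.432)×3330
The z_c×3330 term appears on both sides and cancels. Collect the known terms of each column as K = Σ(ρt)_known − 3330 × (depth of known layers): K_1 = 107233.34 − 3330×37.814 = −18687.28; K_2 = 24883.22 − 3330×(1.541 + 30.432) = −81586.87.
Balance: K_1 = K_2 + 21.25×ρ, so ρ = (K_1 − K_2)/21.25 = 62899.6/21.25 = 2960 kg/m³.

2960 kg/m³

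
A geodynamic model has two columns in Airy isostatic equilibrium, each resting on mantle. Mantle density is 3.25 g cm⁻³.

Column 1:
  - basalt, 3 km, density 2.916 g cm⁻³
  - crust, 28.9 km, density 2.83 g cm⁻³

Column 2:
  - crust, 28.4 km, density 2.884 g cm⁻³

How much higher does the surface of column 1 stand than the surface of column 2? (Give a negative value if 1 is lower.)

For any compensation level in the mantle, the mantle terms cancel and isostasy reduces to e = (Σt_1 − Σt_2) − (Σ(ρt)_1 − Σ(ρt)_2) / ρ_m.
Σt_1 = 31.9 km; Σt_2 = 28.4 km; Σ(ρt)_1 = 90.535; Σ(ρt)_2 = 81.9056 (in km·g cm⁻³).
e = (31.9 − 28.4) − (90.535 − 81.9056) / 3.25 = 0.845 km.

0.845 km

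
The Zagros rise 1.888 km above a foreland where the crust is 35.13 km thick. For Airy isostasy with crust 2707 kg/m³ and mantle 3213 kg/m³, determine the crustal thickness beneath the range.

Root depth r = h ρ_c / (ρ_m − ρ_c) = 1.888 km × 2707 / 506 = 10.1 km.
Total thickness = T + h + r = 35.13 km + 1.888 km + 10.1 km = 47.1 km.

47.1 km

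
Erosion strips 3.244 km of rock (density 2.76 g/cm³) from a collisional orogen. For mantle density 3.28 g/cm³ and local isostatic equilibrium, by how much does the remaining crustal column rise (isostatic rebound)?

Unloading: uplift u = e ρ_c/ρ_m = 3.244 km × 2.76/3.28 = 2.73 km.

2.73 km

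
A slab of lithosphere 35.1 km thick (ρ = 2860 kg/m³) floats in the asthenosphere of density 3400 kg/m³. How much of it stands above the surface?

5.57 km

Floating equilibrium: submerged depth d = t ρ_obj/ρ_fluid = 35.1 km × 2860/3400 = 29.53 km.
Freeboard = t − d = 35.1 km − 29.53 km = 5.57 km.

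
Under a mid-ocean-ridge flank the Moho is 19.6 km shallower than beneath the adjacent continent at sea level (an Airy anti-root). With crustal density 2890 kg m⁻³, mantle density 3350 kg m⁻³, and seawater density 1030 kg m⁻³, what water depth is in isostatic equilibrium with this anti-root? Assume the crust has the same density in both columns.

4.85 km

Replacing a thickness d of crust by seawater at the top must be balanced by replacing crust with mantle at the base: d (ρ_c − ρ_w) = a (ρ_m − ρ_c).
d = a (ρ_m − ρ_c)/(ρ_c − ρ_w) = 19.6 km × 460/1860 = 4.85 km.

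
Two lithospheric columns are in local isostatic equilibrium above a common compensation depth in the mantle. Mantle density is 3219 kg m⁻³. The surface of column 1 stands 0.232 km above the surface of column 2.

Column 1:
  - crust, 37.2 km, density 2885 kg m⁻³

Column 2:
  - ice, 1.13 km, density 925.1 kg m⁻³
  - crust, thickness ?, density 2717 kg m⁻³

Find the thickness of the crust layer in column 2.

Take the compensation level at the base of the deeper column (depth z_c below the surface of column 1) and equate Σ ρ_i t_i down to z_c; mantle fills any gap and the z_c terms cancel.
Column 1: 37.2×2885 + (z_c − 37.2)×3219
Column 2: 0.232×0 + 1.13×925.1 + x×2717 + (z_c − 0.232 − 1.13 − x)×3219
The z_c×3219 term appears on both sides and cancels. Collect the known terms of each column as K = Σ(ρt)_known − 3219 × (depth of known layers): K_1 = 107322 − 3219×37.2 = −12424.8; K_2 = 1045.363 − 3219×(0.232 + 1.13) = −3338.915.
Balance: K_1 = K_2 − x×(3219 − 2717), so x = (K_2 − K_1)/(3219 − 2717) = 9085.89/502 = 18.1 km.

18.1 km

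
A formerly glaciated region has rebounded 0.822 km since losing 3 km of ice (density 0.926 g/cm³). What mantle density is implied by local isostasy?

ρ_m = ρ_ice t / u = 0.926 × 3 km/0.822 km = 3.38 g/cm³.

3.38 g/cm³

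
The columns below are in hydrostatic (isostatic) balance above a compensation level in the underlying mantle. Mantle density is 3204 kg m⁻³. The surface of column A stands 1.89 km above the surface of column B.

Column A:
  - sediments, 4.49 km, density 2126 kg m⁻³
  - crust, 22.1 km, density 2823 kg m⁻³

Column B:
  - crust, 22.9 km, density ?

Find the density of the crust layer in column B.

Take the compensation level at the base of the deeper column (depth z_c below the surface of column A) and equate Σ ρ_i t_i down to z_c; mantle fills any gap and the z_c terms cancel.
Column A: 4.49×2126 + 22.1×2823 + (z_c − 26.59)×3204
Column B: 1.89×0 + 22.9×ρ + (z_c − 1.89 − 22.9)×3204
The z_c×3204 term appears on both sides and cancels. Collect the known terms of each column as K = Σ(ρt)_known − 3204 × (depth of known layers): K_A = 71934.04 − 3204×26.59 = −13260.32; K_B = 0 − 3204×(1.89 + 22.9) = −79427.16.
Balance: K_A = K_B + 22.9×ρ, so ρ = (K_A − K_B)/22.9 = 66166.8/22.9 = 2890 kg m⁻³.

2890 kg m⁻³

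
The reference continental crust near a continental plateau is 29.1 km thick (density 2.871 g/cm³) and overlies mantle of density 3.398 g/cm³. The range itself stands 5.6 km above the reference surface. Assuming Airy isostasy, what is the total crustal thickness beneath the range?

65.2 km

Root depth r = h ρ_c / (ρ_m − ρ_c) = 5.6 km × 2.871 / 0.527 = 30.51 km.
Total thickness = T + h + r = 29.1 km + 5.6 km + 30.51 km = 65.2 km.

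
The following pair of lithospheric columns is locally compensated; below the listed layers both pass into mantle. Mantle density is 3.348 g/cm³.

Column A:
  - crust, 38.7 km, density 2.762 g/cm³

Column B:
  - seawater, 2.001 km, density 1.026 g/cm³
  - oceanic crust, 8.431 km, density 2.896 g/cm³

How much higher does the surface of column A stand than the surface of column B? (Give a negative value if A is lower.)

4.25 km

For any compensation level in the mantle, the mantle terms cancel and isostasy reduces to e = (Σt_A − Σt_B) − (Σ(ρt)_A − Σ(ρt)_B) / ρ_m.
Σt_A = 38.7 km; Σt_B = 10.432 km; Σ(ρt)_A = 106.8894; Σ(ρt)_B = 26.469202 (in km·g/cm³).
e = (38.7 − 10.432) − (106.8894 − 26.469202) / 3.348 = 4.25 km.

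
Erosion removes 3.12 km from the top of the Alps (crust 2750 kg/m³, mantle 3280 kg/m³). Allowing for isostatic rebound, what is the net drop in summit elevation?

Rebound u = e ρ_c/ρ_m = 3.12 km × 2750/3280 = 2.616 km.
Net surface drop = e − u = 3.12 km − 2.616 km = e (ρ_m − ρ_c)/ρ_m = 0.504 km.

0.504 km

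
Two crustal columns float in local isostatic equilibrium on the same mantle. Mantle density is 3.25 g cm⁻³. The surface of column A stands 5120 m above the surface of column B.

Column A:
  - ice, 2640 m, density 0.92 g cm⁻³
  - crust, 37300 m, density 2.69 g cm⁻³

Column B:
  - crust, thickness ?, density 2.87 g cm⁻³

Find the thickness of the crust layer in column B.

27400 m

Take the compensation level at the base of the deeper column (depth z_c below the surface of column A) and equate Σ ρ_i t_i down to z_c; mantle fills any gap and the z_c terms cancel.
Column A: 2640×0.92 + 37300×2.69 + (z_c − 39940)×3.25
Column B: 5120×0 + x×2.87 + (z_c − 5120 − 0 − x)×3.25
The z_c×3.25 term appears on both sides and cancels. Collect the known terms of each column as K = Σ(ρt)_known − 3.25 × (depth of known layers): K_A = 102765.8 − 3.25×39940 = −27039.2; K_B = 0 − 3.25×(5120 + 0) = −16640.
Balance: K_A = K_B − x×(3.25 − 2.87), so x = (K_B − K_A)/(3.25 − 2.87) = 10399.2/0.38 = 27400 m.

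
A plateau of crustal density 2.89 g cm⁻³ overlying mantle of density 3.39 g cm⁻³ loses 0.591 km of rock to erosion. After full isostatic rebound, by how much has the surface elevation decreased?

Rebound u = e ρ_c/ρ_m = 0.591 km × 2.89/3.39 = 0.5038 km.
Net surface drop = e − u = 0.591 km − 0.5038 km = e (ρ_m − ρ_c)/ρ_m = 0.0872 km.

0.0872 km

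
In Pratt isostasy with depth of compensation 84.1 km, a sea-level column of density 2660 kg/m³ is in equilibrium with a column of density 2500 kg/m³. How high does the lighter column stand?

5.38 km

ρ_ref D = ρ (D + h) → h = D (ρ_ref − ρ)/ρ.
h = 84.1 km × (2660 − 2500)/2500 = 5.38 km.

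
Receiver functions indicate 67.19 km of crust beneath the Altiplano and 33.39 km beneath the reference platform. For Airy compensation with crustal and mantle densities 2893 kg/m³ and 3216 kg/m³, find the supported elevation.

Excess crust Δ = 67.19 km − 33.39 km = 33.8 km, split between elevation h and root r with h + r = Δ.
Airy balance ρ_c h = (ρ_m − ρ_c) r gives r = h ρ_c/(ρ_m − ρ_c), so h (1 + ρ_c/(ρ_m − ρ_c)) = Δ, i.e. h = Δ (ρ_m − ρ_c)/ρ_m.
h = 33.8 km × 323/3216 = 3.39 km.

3.39 km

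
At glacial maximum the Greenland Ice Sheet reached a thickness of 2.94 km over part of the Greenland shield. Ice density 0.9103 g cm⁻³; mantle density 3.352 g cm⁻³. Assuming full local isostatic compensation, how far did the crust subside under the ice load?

0.798 km

In Airy isostatic equilibrium: the ice load ρ_ice t is balanced by mantle displaced below, ρ_m s.
s = t ρ_ice / ρ_m = 2.94 km × 0.9103/3.352 = 0.798 km.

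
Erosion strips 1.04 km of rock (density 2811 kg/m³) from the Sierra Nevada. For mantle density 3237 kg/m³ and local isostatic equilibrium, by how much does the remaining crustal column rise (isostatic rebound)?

0.903 km

Unloading: uplift u = e ρ_c/ρ_m = 1.04 km × 2811/3237 = 0.903 km.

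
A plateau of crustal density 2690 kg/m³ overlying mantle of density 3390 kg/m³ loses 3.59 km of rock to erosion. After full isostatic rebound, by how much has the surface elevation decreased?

Rebound u = e ρ_c/ρ_m = 3.59 km × 2690/3390 = 2.849 km.
Net surface drop = e − u = 3.59 km − 2.849 km = e (ρ_m − ρ_c)/ρ_m = 0.741 km.

0.741 km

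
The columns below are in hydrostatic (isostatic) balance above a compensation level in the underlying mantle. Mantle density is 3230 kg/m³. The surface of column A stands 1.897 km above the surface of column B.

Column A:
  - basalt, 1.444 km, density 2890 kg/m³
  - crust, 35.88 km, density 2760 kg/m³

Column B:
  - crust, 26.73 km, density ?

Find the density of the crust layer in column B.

Take the compensation level at the base of the deeper column (depth z_c below the surface of column A) and equate Σ ρ_i t_i down to z_c; mantle fills any gap and the z_c terms cancel.
Column A: 1.444×2890 + 35.88×2760 + (z_c − 37.324)×3230
Column B: 1.897×0 + 26.73×ρ + (z_c − 1.897 − 26.73)×3230
The z_c×3230 term appears on both sides and cancels. Collect the known terms of each column as K = Σ(ρt)_known − 3230 × (depth of known layers): K_A = 103201.96 − 3230×37.324 = −17354.56; K_B = 0 − 3230×(1.897 + 26.73) = −92465.21.
Balance: K_A = K_B + 26.73×ρ, so ρ = (K_A − K_B)/26.73 = 75110.7/26.73 = 2810 kg/m³.

2810 kg/m³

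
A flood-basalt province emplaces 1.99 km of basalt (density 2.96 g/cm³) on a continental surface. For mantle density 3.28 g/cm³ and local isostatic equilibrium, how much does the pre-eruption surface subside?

1.8 km

Subaerial loading: s = t ρ_load / ρ_m.
s = 1.99 km × 2.96/3.28 = 1.8 km.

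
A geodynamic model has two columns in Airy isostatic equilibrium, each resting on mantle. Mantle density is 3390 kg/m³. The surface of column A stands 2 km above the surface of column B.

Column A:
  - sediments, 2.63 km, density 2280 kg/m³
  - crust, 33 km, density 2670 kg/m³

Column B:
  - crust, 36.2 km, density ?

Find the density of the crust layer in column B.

Take the compensation level at the base of the deeper column (depth z_c below the surface of column A) and equate Σ ρ_i t_i down to z_c; mantle fills any gap and the z_c terms cancel.
Column A: 2.63×2280 + 33×2670 + (z_c − 35.63)×3390
Column B: 2×0 + 36.2×ρ + (z_c − 2 − 36.2)×3390
The z_c×3390 term appears on both sides and cancels. Collect the known terms of each column as K = Σ(ρt)_known − 3390 × (depth of known layers): K_A = 94106.4 − 3390×35.63 = −26679.3; K_B = 0 − 3390×(2 + 36.2) = −129498.
Balance: K_A = K_B + 36.2×ρ, so ρ = (K_A − K_B)/36.2 = 102819/36.2 = 2840 kg/m³.

2840 kg/m³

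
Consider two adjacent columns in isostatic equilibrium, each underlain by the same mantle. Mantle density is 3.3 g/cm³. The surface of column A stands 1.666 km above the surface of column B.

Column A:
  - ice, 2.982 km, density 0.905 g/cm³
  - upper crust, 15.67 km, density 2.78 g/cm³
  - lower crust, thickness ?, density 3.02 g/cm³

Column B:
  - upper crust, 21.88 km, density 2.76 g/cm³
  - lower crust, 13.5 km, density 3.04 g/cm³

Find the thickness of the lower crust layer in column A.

Take the compensation level at the base of the deeper column (depth z_c below the surface of column A) and equate Σ ρ_i t_i down to z_c; mantle fills any gap and the z_c terms cancel.
Column A: 2.982×0.905 + 15.67×2.78 + x×3.02 + (z_c − 18.652 − x)×3.3
Column B: 1.666×0 + 21.88×2.76 + 13.5×3.04 + (z_c − 1.666 − 35.38)×3.3
The z_c×3.3 term appears on both sides and cancels. Collect the known terms of each column as K = Σ(ρt)_known − 3.3 × (depth of known layers): K_A = 46.26131 − 3.3×18.652 = −15.29029; K_B = 101.4288 − 3.3×(1.666 + 35.38) = −20.823.
Balance: K_A − x×(3.3 − 3.02) = K_B, so x = (K_A − K_B)/(3.3 − 3.02) = 5.53271/0.28 = 19.8 km.

19.8 km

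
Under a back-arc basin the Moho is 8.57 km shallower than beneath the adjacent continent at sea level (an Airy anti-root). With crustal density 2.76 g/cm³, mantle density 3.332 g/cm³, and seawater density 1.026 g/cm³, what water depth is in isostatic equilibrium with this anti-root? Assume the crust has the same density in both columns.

2.83 km

Replacing a thickness d of crust by seawater at the top must be balanced by replacing crust with mantle at the base: d (ρ_c − ρ_w) = a (ρ_m − ρ_c).
d = a (ρ_m − ρ_c)/(ρ_c − ρ_w) = 8.57 km × 0.572/1.734 = 2.83 km.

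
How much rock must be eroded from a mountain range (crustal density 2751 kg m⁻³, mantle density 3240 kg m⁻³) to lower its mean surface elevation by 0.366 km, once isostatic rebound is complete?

Net drop Δ = e − u = e − e ρ_c/ρ_m = e (ρ_m − ρ_c)/ρ_m.
e = Δ ρ_m/(ρ_m − ρ_c) = 0.366 km × 3240/489 = 2.43 km.

2.43 km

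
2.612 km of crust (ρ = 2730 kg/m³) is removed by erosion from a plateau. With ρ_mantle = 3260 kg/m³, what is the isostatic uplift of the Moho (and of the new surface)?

2.19 km

Unloading: uplift u = e ρ_c/ρ_m = 2.612 km × 2730/3260 = 2.19 km.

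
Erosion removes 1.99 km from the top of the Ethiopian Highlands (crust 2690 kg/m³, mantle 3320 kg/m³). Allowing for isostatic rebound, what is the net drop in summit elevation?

0.378 km

Rebound u = e ρ_c/ρ_m = 1.99 km × 2690/3320 = 1.612 km.
Net surface drop = e − u = 1.99 km − 1.612 km = e (ρ_m − ρ_c)/ρ_m = 0.378 km.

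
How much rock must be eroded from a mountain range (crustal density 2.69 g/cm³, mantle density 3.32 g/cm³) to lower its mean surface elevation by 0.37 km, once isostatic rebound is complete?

Net drop Δ = e − u = e − e ρ_c/ρ_m = e (ρ_m − ρ_c)/ρ_m.
e = Δ ρ_m/(ρ_m − ρ_c) = 0.37 km × 3.32/0.63 = 1.95 km.

1.95 km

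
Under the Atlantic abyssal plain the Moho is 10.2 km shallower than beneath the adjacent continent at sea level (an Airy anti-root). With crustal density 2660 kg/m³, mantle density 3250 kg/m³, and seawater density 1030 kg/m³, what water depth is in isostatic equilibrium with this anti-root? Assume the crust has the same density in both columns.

3.69 km

Replacing a thickness d of crust by seawater at the top must be balanced by replacing crust with mantle at the base: d (ρ_c − ρ_w) = a (ρ_m − ρ_c).
d = a (ρ_m − ρ_c)/(ρ_c − ρ_w) = 10.2 km × 590/1630 = 3.69 km.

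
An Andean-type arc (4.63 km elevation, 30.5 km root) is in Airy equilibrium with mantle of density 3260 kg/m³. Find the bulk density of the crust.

ρ_c h = (ρ_m − ρ_c) r → ρ_c (h + r) = ρ_m r → ρ_c = ρ_m r / (h + r).
ρ_c = 3260 × 30.5 km / (4.63 km + 30.5 km) = 2830 kg/m³.

2830 kg/m³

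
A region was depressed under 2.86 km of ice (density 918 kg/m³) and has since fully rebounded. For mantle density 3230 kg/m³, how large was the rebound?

Removing the load lets mantle flow back in; uplift u satisfies ρ_ice t = ρ_m u.
u = t ρ_ice/ρ_m = 2.86 km × 918/3230 = 0.813 km.

0.813 km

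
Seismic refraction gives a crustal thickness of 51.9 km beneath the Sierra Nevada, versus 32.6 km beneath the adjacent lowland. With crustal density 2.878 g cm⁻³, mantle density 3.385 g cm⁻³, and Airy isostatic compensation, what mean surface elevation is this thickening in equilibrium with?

Excess crust Δ = 51.9 km − 32.6 km = 19.3 km, split between elevation h and root r with h + r = Δ.
Airy balance ρ_c h = (ρ_m − ρ_c) r gives r = h ρ_c/(ρ_m − ρ_c), so h (1 + ρ_c/(ρ_m − ρ_c)) = Δ, i.e. h = Δ (ρ_m − ρ_c)/ρ_m.
h = 19.3 km × 0.507/3.385 = 2.89 km.

2.89 km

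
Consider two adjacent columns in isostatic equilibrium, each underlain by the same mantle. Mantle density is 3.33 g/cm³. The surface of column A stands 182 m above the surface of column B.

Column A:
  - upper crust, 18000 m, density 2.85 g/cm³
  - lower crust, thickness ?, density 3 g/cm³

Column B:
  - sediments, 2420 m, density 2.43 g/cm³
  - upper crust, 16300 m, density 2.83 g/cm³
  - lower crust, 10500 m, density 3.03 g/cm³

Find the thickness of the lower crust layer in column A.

Take the compensation level at the base of the deeper column (depth z_c below the surface of column A) and equate Σ ρ_i t_i down to z_c; mantle fills any gap and the z_c terms cancel.
Column A: 18000×2.85 + x×3 + (z_c − 18000 − x)×3.33
Column B: 182×0 + 2420×2.43 + 16300×2.83 + 10500×3.03 + (z_c − 182 − 29220)×3.33
The z_c×3.33 term appears on both sides and cancels. Collect the known terms of each column as K = Σ(ρt)_known − 3.33 × (depth of known layers): K_A = 51300 − 3.33×18000 = −8640; K_B = 83824.6 − 3.33×(182 + 29220) = −14084.06.
Balance: K_A − x×(3.33 − 3) = K_B, so x = (K_A − K_B)/(3.33 − 3) = 5444.06/0.33 = 16500 m.

16500 m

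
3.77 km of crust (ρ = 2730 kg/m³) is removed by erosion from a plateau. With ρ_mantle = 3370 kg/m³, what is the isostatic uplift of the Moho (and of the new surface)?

Unloading: uplift u = e ρ_c/ρ_m = 3.77 km × 2730/3370 = 3.05 km.

3.05 km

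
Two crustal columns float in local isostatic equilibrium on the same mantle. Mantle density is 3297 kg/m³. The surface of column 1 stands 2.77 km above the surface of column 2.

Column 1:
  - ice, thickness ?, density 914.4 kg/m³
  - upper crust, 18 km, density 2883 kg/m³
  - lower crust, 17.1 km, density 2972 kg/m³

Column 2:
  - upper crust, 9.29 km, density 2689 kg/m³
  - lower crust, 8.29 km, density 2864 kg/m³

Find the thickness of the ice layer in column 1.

2.25 km

Take the compensation level at the base of the deeper column (depth z_c below the surface of column 1) and equate Σ ρ_i t_i down to z_c; mantle fills any gap and the z_c terms cancel.
Column 1: x×914.4 + 18×2883 + 17.1×2972 + (z_c − 35.1 − x)×3297
Column 2: 2.77×0 + 9.29×2689 + 8.29×2864 + (z_c − 2.77 − 17.58)×3297
The z_c×3297 term appears on both sides and cancels. Collect the known terms of each column as K = Σ(ρt)_known − 3297 × (depth of known layers): K_1 = 102715.2 − 3297×35.1 = −13009.5; K_2 = 48723.37 − 3297×(2.77 + 17.58) = −18370.58.
Balance: K_1 − x×(3297 − 914.4) = K_2, so x = (K_1 − K_2)/(3297 − 914.4) = 5361.08/2382.6 = 2.25 km.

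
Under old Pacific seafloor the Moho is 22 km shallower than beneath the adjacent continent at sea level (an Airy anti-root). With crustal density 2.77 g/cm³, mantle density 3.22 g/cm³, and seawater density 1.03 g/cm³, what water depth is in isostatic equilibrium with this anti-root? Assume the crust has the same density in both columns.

Replacing a thickness d of crust by seawater at the top must be balanced by replacing crust with mantle at the base: d (ρ_c − ρ_w) = a (ρ_m − ρ_c).
d = a (ρ_m − ρ_c)/(ρ_c − ρ_w) = 22 km × 0.45/1.74 = 5.69 km.

5.69 km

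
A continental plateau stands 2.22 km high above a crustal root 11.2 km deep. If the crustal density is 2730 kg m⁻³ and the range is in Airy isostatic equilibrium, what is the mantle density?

Airy balance: ρ_c h = (ρ_m − ρ_c) r → ρ_m = ρ_c (1 + h/r).
ρ_m = 2730 × (1 + 2.22 km/11.2 km) = 3270 kg m⁻³.

3270 kg m⁻³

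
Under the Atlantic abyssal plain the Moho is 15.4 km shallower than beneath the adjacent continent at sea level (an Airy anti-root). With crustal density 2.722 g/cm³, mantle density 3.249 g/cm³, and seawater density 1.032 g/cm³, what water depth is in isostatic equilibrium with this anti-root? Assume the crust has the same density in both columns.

4.8 km

Replacing a thickness d of crust by seawater at the top must be balanced by replacing crust with mantle at the base: d (ρ_c − ρ_w) = a (ρ_m − ρ_c).
d = a (ρ_m − ρ_c)/(ρ_c − ρ_w) = 15.4 km × 0.527/1.69 = 4.8 km.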